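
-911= -911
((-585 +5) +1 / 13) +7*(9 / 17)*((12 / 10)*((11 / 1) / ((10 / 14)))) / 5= -15641997 / 27625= -566.23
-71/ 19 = -3.74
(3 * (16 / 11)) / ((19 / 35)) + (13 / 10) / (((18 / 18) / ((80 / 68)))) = 33994 / 3553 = 9.57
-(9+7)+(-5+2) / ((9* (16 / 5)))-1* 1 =-821 / 48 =-17.10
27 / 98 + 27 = 2673 / 98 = 27.28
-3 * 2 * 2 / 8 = -3 / 2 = -1.50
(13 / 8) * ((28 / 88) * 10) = 5.17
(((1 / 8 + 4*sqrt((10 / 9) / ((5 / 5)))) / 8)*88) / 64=0.75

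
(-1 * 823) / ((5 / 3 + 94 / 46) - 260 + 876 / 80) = 1135740 / 338569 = 3.35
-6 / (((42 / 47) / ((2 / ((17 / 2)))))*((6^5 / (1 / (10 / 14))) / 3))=-47 / 55080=-0.00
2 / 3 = 0.67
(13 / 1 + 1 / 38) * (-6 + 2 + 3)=-495 / 38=-13.03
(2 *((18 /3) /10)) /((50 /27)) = 81 /125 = 0.65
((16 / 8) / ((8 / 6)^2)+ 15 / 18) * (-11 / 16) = -1.35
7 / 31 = 0.23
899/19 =47.32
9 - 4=5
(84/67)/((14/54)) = 324/67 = 4.84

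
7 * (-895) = -6265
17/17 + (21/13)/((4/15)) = 367/52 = 7.06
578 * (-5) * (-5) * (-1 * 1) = -14450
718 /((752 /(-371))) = -133189 /376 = -354.23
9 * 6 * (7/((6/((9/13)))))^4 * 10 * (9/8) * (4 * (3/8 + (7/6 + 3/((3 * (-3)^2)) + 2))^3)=5896484673345/116985856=50403.40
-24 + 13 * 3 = 15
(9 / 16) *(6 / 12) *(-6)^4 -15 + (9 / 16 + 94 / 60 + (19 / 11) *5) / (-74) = 68249899 / 195360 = 349.35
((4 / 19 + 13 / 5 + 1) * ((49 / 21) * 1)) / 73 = 2534 / 20805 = 0.12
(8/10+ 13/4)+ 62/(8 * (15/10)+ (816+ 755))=4.09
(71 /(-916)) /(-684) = 71 /626544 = 0.00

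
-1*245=-245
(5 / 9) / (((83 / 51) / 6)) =170 / 83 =2.05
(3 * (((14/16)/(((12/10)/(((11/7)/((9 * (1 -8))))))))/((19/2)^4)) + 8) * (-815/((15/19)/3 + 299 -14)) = -10706121827/468414828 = -22.86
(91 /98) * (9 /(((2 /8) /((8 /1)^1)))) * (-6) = -11232 /7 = -1604.57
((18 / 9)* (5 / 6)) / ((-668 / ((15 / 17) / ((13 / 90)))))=-1125 / 73814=-0.02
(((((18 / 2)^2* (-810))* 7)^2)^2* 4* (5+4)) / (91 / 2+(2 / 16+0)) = 2562682448697563658816000 / 73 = 35105239023254296696109.59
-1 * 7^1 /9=-7 /9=-0.78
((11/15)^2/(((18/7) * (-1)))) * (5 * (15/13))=-847/702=-1.21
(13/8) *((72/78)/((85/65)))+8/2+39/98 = 5.55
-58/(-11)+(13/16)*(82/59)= 33239/5192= 6.40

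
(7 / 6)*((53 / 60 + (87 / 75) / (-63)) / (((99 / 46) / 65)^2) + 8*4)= 506904865 / 529254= 957.77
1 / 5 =0.20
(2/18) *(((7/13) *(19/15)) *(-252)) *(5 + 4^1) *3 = -33516/65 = -515.63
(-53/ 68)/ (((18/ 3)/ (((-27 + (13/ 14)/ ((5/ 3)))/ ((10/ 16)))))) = 32701/ 5950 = 5.50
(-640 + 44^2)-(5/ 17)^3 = 6367123/ 4913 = 1295.97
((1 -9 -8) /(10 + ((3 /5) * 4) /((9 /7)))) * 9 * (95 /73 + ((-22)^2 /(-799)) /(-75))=-412430904 /25955515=-15.89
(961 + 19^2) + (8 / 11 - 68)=13802 / 11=1254.73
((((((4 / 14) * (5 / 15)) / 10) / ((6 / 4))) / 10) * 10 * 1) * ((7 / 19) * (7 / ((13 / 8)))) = 112 / 11115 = 0.01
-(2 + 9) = -11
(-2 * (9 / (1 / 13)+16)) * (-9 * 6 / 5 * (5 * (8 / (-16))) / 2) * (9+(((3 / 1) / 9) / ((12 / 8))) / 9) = -32407.67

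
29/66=0.44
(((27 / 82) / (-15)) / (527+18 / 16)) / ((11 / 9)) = -324 / 9527375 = -0.00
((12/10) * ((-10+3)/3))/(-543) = 14/2715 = 0.01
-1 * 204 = -204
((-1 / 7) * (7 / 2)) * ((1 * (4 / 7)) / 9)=-2 / 63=-0.03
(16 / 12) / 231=4 / 693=0.01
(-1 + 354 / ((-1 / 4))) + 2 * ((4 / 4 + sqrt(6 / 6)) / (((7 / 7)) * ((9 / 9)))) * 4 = -1401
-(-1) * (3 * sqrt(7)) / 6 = sqrt(7) / 2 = 1.32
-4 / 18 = -2 / 9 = -0.22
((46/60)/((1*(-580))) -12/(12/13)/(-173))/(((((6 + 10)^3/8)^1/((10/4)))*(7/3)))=222221/1438474240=0.00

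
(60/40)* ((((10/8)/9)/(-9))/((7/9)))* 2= -5/84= -0.06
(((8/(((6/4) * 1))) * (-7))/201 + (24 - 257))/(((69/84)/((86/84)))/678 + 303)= -2732915396/3551145993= -0.77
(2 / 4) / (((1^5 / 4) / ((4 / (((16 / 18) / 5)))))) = 45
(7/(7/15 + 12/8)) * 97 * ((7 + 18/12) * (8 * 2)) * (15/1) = 41554800/59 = 704318.64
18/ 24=3/ 4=0.75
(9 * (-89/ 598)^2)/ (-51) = -23763/ 6079268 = -0.00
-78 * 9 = -702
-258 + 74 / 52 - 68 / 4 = -7113 / 26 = -273.58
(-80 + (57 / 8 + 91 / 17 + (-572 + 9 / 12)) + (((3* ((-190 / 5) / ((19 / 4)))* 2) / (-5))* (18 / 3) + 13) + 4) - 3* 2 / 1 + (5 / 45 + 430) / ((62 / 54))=-4122387 / 21080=-195.56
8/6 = 4/3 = 1.33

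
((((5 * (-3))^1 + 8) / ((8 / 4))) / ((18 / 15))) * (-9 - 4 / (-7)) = 295 / 12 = 24.58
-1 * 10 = -10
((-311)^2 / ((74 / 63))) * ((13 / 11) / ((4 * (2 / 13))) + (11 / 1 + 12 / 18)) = 7285702767 / 6512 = 1118811.85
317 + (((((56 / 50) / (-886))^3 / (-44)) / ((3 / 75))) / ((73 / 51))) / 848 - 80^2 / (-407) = 227750592332521032241 / 684501370408405000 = 332.72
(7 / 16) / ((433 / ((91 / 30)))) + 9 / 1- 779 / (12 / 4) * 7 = -375912643 / 207840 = -1808.66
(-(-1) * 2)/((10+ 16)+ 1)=2/27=0.07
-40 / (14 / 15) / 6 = -50 / 7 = -7.14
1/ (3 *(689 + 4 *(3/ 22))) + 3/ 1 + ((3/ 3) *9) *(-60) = -12219424/ 22755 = -537.00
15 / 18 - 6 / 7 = -1 / 42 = -0.02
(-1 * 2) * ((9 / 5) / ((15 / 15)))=-18 / 5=-3.60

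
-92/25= -3.68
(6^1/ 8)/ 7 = 3/ 28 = 0.11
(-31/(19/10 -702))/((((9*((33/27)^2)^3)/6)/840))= 92258157600/12402698561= 7.44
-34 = -34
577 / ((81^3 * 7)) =577 / 3720087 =0.00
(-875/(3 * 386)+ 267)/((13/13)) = 308311/1158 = 266.24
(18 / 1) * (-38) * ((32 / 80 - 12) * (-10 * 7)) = -555408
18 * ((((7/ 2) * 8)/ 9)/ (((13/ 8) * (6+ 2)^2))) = 7/ 13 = 0.54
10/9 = 1.11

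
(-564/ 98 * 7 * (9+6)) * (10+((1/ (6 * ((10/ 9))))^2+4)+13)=-4572207/ 280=-16329.31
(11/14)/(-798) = -11/11172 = -0.00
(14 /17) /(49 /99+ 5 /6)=2772 /4471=0.62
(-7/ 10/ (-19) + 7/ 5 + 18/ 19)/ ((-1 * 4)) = -453/ 760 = -0.60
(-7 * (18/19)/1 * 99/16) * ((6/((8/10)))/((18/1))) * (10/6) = -17325/608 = -28.50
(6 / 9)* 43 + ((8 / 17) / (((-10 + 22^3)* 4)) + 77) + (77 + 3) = 16788538 / 90423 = 185.67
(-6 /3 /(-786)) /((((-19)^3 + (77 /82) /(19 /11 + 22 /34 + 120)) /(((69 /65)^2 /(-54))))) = 0.00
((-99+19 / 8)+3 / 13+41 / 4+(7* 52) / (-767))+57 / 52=-524767 / 6136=-85.52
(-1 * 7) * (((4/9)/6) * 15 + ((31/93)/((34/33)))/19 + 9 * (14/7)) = -778477/5814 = -133.90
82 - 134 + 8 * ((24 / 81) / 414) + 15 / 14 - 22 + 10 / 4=-70.42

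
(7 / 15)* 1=7 / 15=0.47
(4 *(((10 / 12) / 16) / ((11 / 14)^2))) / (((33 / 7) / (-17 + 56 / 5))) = -9947 / 23958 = -0.42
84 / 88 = 21 / 22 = 0.95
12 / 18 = 2 / 3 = 0.67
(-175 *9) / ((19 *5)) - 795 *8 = -121155 / 19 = -6376.58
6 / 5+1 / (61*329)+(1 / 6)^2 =4435429 / 3612420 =1.23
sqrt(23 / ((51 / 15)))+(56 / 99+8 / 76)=1262 / 1881+sqrt(1955) / 17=3.27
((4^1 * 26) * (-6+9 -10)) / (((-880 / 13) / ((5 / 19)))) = 1183 / 418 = 2.83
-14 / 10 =-7 / 5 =-1.40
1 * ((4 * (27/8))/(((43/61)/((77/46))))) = 126819/3956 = 32.06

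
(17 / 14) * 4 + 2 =48 / 7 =6.86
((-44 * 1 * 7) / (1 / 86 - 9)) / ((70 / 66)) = 124872 / 3865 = 32.31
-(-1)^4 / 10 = -1 / 10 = -0.10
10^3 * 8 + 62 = 8062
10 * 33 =330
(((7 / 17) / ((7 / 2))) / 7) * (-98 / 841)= -28 / 14297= -0.00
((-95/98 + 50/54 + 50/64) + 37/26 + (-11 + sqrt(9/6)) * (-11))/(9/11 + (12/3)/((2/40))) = 745621789/489277152 - 121 * sqrt(6)/1778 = 1.36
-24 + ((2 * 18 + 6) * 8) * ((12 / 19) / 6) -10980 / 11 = -206244 / 209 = -986.81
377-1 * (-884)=1261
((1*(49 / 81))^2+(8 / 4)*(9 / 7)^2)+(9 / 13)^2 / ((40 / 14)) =4172479043 / 1086632820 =3.84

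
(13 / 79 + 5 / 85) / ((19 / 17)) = 300 / 1501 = 0.20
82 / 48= 41 / 24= 1.71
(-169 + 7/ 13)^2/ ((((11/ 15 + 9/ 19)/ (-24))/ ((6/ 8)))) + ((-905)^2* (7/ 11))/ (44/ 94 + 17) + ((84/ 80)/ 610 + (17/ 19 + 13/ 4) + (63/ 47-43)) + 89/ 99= -2531596482991446107921/ 6434944439437800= -393413.88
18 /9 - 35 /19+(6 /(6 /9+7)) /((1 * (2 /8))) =1437 /437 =3.29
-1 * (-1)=1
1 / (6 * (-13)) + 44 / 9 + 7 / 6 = 707 / 117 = 6.04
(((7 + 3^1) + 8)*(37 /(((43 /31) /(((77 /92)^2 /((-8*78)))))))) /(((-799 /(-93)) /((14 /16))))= -0.05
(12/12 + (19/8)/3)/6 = 43/144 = 0.30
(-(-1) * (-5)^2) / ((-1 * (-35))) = 5 / 7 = 0.71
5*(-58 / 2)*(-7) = 1015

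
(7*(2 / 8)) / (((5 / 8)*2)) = 7 / 5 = 1.40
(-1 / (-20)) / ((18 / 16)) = 2 / 45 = 0.04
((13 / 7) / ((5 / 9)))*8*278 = 260208 / 35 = 7434.51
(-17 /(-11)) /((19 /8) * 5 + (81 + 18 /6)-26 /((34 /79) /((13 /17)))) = 39304 /1263405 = 0.03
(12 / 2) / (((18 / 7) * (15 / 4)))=28 / 45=0.62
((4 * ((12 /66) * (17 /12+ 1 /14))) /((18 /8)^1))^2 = 0.23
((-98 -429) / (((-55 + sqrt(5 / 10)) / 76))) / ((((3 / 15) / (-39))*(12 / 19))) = -1360266050 / 6049 -12366055*sqrt(2) / 6049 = -227765.63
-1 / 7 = -0.14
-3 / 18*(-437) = 437 / 6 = 72.83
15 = 15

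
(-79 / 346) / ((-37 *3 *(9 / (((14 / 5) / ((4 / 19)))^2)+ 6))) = 1397431 / 4110747804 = 0.00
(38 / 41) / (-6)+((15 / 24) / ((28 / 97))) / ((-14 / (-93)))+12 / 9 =6002635 / 385728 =15.56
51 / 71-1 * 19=-1298 / 71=-18.28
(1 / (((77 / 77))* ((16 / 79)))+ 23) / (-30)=-149 / 160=-0.93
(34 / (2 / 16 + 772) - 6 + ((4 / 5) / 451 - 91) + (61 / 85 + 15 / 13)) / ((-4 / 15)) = 292696763731 / 820890356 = 356.56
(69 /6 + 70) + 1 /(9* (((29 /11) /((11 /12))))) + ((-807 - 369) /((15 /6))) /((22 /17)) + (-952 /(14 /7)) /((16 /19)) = -36484766 /43065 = -847.20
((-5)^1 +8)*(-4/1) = -12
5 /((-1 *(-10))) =1 /2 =0.50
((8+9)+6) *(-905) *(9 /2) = -187335 /2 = -93667.50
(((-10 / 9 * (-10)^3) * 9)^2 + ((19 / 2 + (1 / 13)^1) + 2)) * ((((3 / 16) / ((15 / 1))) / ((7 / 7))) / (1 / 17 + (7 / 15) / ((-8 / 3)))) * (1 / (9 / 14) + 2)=-117866680312 / 3081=-38255981.93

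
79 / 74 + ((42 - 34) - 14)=-365 / 74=-4.93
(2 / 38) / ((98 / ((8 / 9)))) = 4 / 8379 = 0.00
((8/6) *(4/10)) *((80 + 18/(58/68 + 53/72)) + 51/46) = 49.30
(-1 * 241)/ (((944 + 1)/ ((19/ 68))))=-4579/ 64260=-0.07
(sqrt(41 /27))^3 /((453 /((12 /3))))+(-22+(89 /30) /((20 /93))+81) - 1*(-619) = 164*sqrt(123) /110079+138359 /200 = 691.81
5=5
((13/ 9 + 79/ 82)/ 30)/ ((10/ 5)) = 1777/ 44280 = 0.04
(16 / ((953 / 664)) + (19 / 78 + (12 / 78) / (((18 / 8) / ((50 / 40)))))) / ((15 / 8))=10237588 / 1672515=6.12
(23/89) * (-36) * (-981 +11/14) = 5681322/623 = 9119.30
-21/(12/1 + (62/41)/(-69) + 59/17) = -144279/106139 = -1.36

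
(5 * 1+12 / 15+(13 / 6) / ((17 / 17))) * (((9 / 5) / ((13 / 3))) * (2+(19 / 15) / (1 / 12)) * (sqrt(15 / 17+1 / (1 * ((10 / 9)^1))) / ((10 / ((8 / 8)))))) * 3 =277479 * sqrt(51510) / 2762500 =22.80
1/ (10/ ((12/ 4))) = 3/ 10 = 0.30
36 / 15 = 12 / 5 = 2.40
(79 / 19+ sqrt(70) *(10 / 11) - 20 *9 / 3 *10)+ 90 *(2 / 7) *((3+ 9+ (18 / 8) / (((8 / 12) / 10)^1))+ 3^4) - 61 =10 *sqrt(70) / 11+ 346125 / 133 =2610.05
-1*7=-7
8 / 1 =8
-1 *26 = -26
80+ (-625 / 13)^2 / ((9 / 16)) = 6371680 / 1521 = 4189.14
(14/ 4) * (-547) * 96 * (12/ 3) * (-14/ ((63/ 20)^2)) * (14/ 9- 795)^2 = 1428155028838400/ 2187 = 653020132070.60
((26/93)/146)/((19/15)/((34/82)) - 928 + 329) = -1105/343899058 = -0.00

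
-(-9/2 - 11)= 31/2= 15.50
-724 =-724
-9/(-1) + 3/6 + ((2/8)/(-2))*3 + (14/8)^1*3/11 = 845/88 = 9.60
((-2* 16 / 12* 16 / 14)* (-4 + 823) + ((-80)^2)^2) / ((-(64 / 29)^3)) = -15608008829 / 4096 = -3810549.03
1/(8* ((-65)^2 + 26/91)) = 7/236616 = 0.00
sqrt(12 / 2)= 2.45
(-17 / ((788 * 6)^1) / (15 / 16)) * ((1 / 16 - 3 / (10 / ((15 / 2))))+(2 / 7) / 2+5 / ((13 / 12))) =-323 / 32760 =-0.01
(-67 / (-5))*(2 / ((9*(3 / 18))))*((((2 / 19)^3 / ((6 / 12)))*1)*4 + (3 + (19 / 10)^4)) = 73718876513 / 257212500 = 286.61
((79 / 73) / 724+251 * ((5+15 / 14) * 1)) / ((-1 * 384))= -563799263 / 142066176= -3.97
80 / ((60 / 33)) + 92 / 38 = 882 / 19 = 46.42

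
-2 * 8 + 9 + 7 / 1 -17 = -17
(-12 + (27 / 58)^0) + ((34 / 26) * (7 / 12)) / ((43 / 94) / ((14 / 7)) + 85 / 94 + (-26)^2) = -54606536 / 4964739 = -11.00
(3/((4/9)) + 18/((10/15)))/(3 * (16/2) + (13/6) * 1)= 405/314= 1.29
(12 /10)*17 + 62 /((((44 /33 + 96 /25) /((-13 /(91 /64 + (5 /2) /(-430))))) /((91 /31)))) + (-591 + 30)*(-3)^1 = 869691551 /630015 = 1380.43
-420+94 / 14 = -2893 / 7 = -413.29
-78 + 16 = -62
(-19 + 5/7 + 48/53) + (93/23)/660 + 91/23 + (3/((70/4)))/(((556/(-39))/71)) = -3723903427/260939140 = -14.27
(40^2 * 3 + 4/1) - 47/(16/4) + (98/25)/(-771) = 369482083/77100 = 4792.24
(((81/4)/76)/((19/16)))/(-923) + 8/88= 332312/3665233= 0.09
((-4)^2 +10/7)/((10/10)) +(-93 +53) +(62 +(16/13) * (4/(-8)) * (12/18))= 10652/273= 39.02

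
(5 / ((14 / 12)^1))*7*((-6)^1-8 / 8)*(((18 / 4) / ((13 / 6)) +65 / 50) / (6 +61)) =-9219 / 871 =-10.58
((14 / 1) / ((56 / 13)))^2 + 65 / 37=12.32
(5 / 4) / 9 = 5 / 36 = 0.14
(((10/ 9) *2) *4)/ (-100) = -0.09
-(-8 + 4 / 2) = 6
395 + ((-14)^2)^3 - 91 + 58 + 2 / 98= 368965003 / 49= 7529898.02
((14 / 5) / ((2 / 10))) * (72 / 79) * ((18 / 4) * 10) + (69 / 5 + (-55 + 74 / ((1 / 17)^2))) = 8657996 / 395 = 21918.98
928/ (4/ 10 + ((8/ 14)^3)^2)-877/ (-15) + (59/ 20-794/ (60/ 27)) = 1838.36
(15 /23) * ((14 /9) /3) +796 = 164842 /207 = 796.34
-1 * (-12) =12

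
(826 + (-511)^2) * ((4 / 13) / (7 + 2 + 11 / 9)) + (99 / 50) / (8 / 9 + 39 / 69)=1542906459 / 195650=7886.05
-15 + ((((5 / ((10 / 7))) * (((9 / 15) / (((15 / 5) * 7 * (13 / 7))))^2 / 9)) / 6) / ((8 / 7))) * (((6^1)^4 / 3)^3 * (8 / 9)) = 946.95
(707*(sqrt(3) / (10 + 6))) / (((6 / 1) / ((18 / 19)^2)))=19089*sqrt(3) / 2888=11.45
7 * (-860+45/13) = -77945/13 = -5995.77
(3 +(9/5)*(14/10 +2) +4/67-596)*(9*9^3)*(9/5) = -58040679276/8375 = -6930230.36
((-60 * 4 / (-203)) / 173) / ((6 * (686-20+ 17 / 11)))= 440 / 257878817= 0.00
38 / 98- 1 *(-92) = 4527 / 49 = 92.39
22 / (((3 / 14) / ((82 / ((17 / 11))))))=277816 / 51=5447.37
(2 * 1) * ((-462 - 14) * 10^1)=-9520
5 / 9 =0.56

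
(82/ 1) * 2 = 164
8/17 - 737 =-12521/17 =-736.53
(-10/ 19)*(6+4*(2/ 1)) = -140/ 19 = -7.37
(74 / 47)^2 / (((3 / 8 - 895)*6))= -21904 / 47429439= -0.00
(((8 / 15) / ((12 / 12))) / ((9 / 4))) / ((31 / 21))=224 / 1395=0.16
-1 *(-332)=332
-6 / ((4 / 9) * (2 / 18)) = -243 / 2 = -121.50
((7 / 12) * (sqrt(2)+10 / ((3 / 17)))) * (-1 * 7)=-4165 / 18-49 * sqrt(2) / 12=-237.16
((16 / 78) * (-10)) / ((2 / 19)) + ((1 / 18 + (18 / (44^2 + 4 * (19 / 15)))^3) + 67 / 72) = -834829542753461 / 45123317300763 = -18.50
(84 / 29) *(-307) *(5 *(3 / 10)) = -38682 / 29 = -1333.86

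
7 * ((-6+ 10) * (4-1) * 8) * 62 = 41664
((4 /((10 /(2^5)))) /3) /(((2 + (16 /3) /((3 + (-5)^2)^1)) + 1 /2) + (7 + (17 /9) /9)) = 24192 /56135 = 0.43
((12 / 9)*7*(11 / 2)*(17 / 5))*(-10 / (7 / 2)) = -1496 / 3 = -498.67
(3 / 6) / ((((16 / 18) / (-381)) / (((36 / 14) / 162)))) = -381 / 112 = -3.40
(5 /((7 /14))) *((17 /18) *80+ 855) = 83750 /9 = 9305.56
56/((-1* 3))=-56/3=-18.67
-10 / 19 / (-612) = 5 / 5814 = 0.00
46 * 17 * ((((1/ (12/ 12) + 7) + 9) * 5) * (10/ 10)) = 66470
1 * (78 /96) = 13 /16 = 0.81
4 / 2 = 2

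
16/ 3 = 5.33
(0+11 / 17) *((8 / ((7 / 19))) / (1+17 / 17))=836 / 119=7.03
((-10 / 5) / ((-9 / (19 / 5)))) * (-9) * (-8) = 304 / 5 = 60.80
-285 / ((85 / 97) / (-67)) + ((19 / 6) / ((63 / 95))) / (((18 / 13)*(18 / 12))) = 3781140163 / 173502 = 21793.06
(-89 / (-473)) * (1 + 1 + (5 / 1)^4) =117.98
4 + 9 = 13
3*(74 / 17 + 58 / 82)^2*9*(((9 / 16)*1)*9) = 27205687323 / 7772944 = 3500.05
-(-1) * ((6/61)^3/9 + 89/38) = 20202221/8625278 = 2.34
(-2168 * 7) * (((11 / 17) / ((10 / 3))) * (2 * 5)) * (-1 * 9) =4507272 / 17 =265133.65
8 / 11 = 0.73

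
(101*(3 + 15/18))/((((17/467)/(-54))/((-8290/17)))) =80939987010/289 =280069159.20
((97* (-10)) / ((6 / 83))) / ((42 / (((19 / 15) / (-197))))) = 152969 / 74466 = 2.05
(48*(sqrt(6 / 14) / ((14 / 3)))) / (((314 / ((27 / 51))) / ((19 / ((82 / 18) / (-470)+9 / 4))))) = 52079760*sqrt(21) / 2478692293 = 0.10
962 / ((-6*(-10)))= 481 / 30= 16.03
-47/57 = -0.82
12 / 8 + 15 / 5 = 4.50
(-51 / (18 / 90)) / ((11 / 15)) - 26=-4111 / 11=-373.73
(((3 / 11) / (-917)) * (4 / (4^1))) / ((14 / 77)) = -3 / 1834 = -0.00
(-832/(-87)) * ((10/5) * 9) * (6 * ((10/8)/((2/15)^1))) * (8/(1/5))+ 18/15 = 56160174/145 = 387311.54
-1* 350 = -350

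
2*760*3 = 4560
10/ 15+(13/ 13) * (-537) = -1609/ 3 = -536.33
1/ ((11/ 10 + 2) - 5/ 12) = 60/ 161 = 0.37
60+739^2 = 546181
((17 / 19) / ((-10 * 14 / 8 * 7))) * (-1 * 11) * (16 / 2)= 2992 / 4655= 0.64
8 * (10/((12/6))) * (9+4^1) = 520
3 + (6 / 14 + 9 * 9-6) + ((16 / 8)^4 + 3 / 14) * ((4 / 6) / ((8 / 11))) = 2239 / 24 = 93.29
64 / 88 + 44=492 / 11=44.73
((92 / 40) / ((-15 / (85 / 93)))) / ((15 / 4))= -782 / 20925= -0.04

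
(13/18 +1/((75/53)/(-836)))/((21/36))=-531046/525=-1011.52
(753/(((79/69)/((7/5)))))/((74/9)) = 3273291/29230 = 111.98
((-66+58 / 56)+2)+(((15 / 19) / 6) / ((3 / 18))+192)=69067 / 532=129.83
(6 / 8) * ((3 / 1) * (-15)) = -135 / 4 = -33.75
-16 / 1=-16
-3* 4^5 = -3072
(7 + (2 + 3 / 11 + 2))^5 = 29316250624 / 161051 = 182030.85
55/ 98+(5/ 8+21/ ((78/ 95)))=136385/ 5096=26.76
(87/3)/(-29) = -1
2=2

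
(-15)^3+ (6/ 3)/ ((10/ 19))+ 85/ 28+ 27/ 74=-17445201/ 5180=-3367.80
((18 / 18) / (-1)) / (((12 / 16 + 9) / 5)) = -20 / 39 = -0.51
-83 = -83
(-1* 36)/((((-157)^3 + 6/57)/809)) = 553356/73527965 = 0.01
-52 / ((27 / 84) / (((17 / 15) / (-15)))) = 24752 / 2025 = 12.22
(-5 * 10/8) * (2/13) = -25/26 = -0.96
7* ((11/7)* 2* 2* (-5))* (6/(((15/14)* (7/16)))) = -2816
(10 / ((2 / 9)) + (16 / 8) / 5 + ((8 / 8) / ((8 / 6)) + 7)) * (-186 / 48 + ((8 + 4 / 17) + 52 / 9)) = 13190767 / 24480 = 538.84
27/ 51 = 0.53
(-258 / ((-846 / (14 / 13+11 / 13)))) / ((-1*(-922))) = 0.00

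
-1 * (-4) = 4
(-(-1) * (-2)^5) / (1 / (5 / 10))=-16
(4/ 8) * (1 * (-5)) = -5/ 2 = -2.50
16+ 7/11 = 183/11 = 16.64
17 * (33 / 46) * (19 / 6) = 38.62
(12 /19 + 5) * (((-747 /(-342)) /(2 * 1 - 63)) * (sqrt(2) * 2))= -8881 * sqrt(2) /22021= -0.57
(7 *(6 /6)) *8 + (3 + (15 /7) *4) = 473 /7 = 67.57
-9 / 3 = -3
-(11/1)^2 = -121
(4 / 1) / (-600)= -1 / 150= -0.01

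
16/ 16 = 1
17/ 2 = 8.50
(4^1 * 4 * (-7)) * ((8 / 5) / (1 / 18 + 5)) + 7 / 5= -2213 / 65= -34.05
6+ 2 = 8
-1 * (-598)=598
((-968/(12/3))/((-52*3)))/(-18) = -121/1404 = -0.09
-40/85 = -8/17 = -0.47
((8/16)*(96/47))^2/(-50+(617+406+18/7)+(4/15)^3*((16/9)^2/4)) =4408992000/4123996562323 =0.00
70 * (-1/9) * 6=-140/3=-46.67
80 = 80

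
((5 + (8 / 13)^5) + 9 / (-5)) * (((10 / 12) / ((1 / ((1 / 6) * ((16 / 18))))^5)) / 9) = 3125518336 / 143846515622277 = 0.00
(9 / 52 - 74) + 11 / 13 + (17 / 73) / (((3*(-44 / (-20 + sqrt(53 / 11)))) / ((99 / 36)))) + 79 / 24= -528343 / 7592 - 17*sqrt(583) / 38544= -69.60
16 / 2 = 8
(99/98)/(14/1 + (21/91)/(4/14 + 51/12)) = 163449/2273404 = 0.07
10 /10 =1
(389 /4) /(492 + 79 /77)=29953 /151852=0.20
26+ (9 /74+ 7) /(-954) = 1834969 /70596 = 25.99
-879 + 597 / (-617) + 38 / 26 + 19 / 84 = -878.28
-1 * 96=-96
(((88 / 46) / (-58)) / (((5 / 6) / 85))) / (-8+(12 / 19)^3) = 3847899 / 8861762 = 0.43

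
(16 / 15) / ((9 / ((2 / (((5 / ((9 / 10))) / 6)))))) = 32 / 125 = 0.26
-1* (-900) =900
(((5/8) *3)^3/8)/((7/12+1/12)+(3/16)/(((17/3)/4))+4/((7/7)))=172125/1002496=0.17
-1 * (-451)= 451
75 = 75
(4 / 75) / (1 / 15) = 4 / 5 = 0.80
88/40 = 2.20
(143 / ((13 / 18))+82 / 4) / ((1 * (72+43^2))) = 437 / 3842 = 0.11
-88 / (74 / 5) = -220 / 37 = -5.95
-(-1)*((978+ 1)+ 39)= 1018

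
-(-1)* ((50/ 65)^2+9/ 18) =369/ 338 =1.09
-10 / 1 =-10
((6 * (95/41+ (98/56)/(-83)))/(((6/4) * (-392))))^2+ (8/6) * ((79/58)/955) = 362313005532773/147849090209136960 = 0.00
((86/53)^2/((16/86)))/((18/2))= 1.57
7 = 7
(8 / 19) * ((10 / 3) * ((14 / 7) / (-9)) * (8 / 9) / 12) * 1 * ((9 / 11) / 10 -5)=17312 / 152361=0.11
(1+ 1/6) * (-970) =-3395/3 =-1131.67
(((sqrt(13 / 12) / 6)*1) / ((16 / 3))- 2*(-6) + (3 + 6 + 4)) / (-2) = -25 / 2- sqrt(39) / 384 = -12.52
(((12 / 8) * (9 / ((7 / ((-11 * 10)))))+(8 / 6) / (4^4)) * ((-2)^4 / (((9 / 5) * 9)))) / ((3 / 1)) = -1425565 / 20412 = -69.84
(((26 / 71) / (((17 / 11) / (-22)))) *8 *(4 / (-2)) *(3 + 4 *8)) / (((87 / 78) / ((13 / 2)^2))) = 110578.71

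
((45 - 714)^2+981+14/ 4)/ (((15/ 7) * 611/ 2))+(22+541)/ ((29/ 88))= 48936941/ 20445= 2393.59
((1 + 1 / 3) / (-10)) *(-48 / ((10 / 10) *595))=32 / 2975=0.01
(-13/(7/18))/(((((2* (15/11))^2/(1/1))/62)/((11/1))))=-536393/175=-3065.10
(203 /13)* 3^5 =49329 /13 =3794.54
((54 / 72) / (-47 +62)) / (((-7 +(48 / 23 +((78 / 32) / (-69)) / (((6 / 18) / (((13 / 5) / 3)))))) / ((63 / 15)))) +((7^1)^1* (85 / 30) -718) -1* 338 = -286273357 / 276270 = -1036.21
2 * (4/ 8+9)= 19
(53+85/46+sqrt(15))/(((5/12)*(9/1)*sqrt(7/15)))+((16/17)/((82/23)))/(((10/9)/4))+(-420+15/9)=-4363739/10455+4*sqrt(7)/7+1682*sqrt(105)/805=-394.46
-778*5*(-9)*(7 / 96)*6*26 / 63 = 25285 / 4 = 6321.25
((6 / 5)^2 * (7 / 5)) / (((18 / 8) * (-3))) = -112 / 375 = -0.30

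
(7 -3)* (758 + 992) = 7000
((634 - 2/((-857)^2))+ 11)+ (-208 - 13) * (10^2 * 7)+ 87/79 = -8938433818000/58021471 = -154053.90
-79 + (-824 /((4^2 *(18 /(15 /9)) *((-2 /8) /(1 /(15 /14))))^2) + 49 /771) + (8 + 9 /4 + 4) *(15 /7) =-2303300731 /47212956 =-48.79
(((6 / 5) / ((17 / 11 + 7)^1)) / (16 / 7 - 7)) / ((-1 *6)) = 7 / 1410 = 0.00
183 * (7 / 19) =1281 / 19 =67.42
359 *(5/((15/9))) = 1077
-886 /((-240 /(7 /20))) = 3101 /2400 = 1.29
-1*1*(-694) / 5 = 694 / 5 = 138.80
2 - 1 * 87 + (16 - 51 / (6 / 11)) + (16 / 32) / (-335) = -54438 / 335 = -162.50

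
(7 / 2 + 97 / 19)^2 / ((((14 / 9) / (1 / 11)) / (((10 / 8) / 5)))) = 962361 / 889504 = 1.08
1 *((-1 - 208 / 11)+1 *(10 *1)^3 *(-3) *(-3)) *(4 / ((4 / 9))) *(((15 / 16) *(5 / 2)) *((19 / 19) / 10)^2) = 2667087 / 1408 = 1894.24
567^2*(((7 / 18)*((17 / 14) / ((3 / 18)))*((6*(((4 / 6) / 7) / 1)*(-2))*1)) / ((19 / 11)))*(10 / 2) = -57255660 / 19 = -3013455.79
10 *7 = 70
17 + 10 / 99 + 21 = 3772 / 99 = 38.10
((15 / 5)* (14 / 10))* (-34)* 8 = -1142.40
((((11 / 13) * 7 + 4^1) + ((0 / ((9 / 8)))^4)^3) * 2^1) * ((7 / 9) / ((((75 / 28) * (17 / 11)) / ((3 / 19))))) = 185416 / 314925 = 0.59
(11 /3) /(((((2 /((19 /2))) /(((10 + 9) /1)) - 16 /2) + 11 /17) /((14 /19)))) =-49742 /135171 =-0.37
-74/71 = -1.04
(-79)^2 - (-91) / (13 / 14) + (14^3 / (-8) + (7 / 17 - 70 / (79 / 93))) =7942511 / 1343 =5914.01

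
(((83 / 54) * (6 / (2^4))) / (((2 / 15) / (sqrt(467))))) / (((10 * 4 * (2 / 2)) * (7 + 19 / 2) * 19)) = 83 * sqrt(467) / 240768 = 0.01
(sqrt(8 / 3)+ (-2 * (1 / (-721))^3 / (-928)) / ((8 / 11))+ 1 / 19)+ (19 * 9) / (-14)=-321484479471889 / 26434272500608+ 2 * sqrt(6) / 3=-10.53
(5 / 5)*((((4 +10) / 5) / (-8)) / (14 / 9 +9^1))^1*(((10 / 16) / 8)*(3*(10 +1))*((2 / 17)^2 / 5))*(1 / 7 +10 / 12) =-4059 / 17571200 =-0.00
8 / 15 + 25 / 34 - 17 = -8023 / 510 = -15.73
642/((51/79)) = 16906/17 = 994.47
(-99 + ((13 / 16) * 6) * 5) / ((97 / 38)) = -11343 / 388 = -29.23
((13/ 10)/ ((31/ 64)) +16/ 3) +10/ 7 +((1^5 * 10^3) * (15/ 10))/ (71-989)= 1296796/ 166005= 7.81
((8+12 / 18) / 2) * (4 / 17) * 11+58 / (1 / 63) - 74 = 183152 / 51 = 3591.22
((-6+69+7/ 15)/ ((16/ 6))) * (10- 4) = 714/ 5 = 142.80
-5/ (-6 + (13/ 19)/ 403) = 2945/ 3533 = 0.83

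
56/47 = 1.19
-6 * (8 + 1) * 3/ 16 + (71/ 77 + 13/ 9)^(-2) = -26751951/ 2689600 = -9.95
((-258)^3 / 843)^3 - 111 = -187591687222665648615 / 22188041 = -8454630457130.74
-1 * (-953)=953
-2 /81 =-0.02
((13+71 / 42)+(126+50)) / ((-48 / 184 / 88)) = -64326.25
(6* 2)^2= 144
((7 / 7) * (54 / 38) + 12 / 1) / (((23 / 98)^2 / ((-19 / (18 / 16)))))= -6530720 / 1587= -4115.14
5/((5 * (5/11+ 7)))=11/82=0.13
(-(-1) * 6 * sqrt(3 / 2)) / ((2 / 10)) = 15 * sqrt(6) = 36.74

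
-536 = -536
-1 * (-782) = 782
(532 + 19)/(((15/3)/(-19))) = -10469/5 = -2093.80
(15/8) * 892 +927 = 5199/2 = 2599.50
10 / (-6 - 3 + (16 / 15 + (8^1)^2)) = 150 / 841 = 0.18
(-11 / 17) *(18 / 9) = -22 / 17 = -1.29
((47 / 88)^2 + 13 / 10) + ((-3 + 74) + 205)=10748101 / 38720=277.59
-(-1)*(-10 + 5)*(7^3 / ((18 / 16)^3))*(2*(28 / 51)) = -49172480 / 37179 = -1322.59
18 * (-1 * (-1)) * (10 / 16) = 45 / 4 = 11.25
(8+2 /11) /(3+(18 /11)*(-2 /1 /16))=120 /41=2.93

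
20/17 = 1.18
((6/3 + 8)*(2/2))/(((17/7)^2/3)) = 1470/289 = 5.09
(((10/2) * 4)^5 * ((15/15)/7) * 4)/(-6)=-6400000/21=-304761.90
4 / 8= 1 / 2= 0.50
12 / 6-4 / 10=1.60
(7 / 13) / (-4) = -7 / 52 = -0.13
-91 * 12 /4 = -273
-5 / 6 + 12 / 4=13 / 6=2.17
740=740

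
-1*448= -448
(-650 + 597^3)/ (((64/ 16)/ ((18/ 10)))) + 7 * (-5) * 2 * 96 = 1914845307/ 20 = 95742265.35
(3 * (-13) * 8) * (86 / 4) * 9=-60372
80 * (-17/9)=-1360/9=-151.11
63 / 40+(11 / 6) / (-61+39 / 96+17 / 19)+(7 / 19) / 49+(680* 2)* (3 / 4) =591785085649 / 579300120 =1021.55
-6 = -6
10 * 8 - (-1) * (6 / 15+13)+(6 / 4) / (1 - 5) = 3721 / 40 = 93.02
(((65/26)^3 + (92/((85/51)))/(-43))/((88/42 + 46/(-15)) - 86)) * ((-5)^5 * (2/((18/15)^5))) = 414.18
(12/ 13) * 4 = 48/ 13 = 3.69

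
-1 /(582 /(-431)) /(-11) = -431 /6402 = -0.07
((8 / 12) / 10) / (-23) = -1 / 345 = -0.00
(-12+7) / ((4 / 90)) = -225 / 2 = -112.50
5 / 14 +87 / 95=1693 / 1330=1.27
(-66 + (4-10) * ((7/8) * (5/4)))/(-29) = 1161/464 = 2.50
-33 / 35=-0.94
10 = 10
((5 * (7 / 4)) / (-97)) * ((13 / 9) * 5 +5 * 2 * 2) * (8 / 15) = -3430 / 2619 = -1.31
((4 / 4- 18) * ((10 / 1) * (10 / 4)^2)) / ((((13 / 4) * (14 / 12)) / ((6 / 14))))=-76500 / 637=-120.09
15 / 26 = 0.58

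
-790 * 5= -3950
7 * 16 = 112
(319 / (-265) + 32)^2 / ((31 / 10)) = 133203842 / 435395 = 305.94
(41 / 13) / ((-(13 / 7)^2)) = -2009 / 2197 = -0.91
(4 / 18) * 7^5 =33614 / 9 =3734.89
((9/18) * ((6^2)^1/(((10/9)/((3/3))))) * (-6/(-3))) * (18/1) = 2916/5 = 583.20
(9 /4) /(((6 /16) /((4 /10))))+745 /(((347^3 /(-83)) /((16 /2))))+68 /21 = 24682957016 /4387101915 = 5.63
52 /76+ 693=13180 /19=693.68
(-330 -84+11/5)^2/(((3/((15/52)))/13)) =4239481/20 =211974.05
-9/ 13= -0.69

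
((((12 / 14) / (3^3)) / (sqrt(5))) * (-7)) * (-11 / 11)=2 * sqrt(5) / 45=0.10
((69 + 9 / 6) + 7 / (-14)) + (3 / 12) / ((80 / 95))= 70.30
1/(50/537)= 537/50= 10.74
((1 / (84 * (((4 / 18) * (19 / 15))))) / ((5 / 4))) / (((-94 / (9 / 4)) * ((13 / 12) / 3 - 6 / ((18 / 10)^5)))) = -1594323 / 85788724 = -0.02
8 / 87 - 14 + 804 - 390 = 34808 / 87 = 400.09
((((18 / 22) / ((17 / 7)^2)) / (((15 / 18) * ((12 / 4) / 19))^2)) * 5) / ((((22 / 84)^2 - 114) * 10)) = -561661128 / 15972488125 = -0.04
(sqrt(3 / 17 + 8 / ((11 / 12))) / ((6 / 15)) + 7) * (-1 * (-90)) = 630 + 675 * sqrt(34595) / 187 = 1301.38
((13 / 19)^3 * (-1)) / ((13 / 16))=-2704 / 6859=-0.39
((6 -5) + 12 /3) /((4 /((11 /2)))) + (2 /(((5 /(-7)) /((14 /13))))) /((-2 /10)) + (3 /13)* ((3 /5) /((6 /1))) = 879 /40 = 21.98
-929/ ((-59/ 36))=33444/ 59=566.85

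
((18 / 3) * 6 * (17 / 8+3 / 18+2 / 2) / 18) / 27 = 79 / 324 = 0.24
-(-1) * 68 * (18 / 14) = 612 / 7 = 87.43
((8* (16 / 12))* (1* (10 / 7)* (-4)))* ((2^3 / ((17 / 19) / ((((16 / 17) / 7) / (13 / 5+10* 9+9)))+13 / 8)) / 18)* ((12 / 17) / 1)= -15564800 / 551647467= -0.03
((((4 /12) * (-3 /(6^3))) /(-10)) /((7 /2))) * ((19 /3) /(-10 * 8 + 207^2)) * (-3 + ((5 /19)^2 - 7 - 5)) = -77 /263285964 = -0.00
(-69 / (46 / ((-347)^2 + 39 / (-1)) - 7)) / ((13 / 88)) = 15226805 / 228189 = 66.73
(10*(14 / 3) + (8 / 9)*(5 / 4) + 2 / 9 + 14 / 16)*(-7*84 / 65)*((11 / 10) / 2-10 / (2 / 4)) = 22358553 / 2600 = 8599.44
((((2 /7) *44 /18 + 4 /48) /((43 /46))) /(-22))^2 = 20529961 /14207686416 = 0.00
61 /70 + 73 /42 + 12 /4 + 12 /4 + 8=1744 /105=16.61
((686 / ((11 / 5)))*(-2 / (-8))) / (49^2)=5 / 154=0.03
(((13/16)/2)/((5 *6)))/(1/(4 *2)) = 13/120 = 0.11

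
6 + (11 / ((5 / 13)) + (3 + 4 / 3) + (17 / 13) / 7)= 53399 / 1365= 39.12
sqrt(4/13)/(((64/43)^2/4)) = 1849 * sqrt(13)/6656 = 1.00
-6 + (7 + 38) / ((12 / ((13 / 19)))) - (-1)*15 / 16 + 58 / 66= -16231 / 10032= -1.62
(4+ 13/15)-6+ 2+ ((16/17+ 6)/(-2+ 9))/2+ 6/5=4574/1785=2.56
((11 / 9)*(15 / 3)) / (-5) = -11 / 9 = -1.22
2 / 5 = 0.40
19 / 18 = 1.06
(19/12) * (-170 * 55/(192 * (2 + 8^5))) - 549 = -4145081957/7550208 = -549.00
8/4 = 2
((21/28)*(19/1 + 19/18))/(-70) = -361/1680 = -0.21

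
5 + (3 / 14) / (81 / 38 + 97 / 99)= 415318 / 81935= 5.07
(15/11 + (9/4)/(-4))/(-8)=-141/1408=-0.10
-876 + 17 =-859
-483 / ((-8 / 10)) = 2415 / 4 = 603.75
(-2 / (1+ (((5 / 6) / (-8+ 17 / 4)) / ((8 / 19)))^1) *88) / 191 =-6336 / 3247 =-1.95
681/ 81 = 8.41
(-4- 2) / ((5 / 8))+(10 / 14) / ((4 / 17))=-919 / 140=-6.56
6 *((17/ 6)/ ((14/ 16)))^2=9248/ 147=62.91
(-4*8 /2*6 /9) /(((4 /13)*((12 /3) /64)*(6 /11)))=-9152 /9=-1016.89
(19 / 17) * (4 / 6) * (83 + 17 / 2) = 1159 / 17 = 68.18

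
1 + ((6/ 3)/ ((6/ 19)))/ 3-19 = -143/ 9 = -15.89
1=1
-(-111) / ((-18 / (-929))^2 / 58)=926042993 / 54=17148944.31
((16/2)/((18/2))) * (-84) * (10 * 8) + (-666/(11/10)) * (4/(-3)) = -170480/33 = -5166.06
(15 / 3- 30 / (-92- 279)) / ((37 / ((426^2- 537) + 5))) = 341079440 / 13727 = 24847.34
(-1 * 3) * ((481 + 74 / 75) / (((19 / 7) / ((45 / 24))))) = -759129 / 760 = -998.85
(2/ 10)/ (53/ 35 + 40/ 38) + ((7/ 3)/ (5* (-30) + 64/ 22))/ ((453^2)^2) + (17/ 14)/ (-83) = 2138200779997714115/ 33787105132578900543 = 0.06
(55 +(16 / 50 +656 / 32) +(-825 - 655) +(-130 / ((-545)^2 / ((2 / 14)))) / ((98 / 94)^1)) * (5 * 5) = -286114535467 / 8150366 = -35104.50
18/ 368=9/ 184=0.05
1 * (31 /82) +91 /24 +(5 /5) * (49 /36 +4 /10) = 87539 /14760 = 5.93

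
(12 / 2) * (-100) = -600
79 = 79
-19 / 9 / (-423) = 19 / 3807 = 0.00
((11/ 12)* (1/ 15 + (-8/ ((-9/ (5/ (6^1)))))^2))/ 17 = 24673/ 743580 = 0.03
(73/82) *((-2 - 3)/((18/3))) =-365/492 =-0.74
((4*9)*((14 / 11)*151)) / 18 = 4228 / 11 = 384.36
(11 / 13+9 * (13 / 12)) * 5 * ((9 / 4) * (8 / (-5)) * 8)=-19836 / 13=-1525.85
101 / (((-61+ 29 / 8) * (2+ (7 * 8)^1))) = -404 / 13311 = -0.03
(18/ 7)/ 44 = 9/ 154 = 0.06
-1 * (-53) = 53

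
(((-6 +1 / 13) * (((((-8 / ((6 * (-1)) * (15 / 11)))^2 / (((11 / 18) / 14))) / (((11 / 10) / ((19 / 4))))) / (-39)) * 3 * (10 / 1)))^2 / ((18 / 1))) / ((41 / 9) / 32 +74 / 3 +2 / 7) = 48113029414912 / 117039293631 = 411.08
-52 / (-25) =52 / 25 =2.08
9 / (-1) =-9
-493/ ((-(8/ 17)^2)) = 2226.20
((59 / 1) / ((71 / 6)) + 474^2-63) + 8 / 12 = 47843773 / 213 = 224618.65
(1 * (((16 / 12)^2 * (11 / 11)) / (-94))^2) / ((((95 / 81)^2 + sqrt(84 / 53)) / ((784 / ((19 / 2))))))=204635289600 / 1548417461249 - 106662334464 * sqrt(1113) / 29419931763731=0.01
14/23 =0.61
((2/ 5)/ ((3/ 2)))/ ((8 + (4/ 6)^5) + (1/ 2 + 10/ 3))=648/ 29075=0.02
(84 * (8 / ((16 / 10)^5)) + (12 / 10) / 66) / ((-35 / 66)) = -10831197 / 89600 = -120.88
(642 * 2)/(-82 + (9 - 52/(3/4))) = -3852/427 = -9.02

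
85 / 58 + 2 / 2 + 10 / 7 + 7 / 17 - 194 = -1309269 / 6902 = -189.69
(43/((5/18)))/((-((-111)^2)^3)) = -86/1039119195645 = -0.00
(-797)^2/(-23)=-27617.78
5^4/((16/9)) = 5625/16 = 351.56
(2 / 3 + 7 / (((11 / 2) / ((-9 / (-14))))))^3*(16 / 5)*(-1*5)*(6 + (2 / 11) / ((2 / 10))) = -143061184 / 395307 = -361.90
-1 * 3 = -3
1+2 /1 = 3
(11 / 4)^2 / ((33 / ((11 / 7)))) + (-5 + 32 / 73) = -103055 / 24528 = -4.20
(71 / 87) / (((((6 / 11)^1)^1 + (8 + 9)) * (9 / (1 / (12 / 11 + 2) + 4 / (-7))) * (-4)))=46079 / 143865288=0.00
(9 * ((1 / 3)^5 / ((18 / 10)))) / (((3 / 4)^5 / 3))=5120 / 19683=0.26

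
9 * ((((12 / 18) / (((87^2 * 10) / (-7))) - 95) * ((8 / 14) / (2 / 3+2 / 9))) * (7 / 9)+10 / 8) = -21003989 / 50460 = -416.25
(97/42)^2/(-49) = -9409/86436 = -0.11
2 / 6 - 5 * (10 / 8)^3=-1811 / 192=-9.43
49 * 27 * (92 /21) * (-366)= -2121336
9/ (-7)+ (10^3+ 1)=6998/ 7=999.71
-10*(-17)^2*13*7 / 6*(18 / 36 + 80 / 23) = -8021195 / 46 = -174373.80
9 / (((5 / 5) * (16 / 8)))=9 / 2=4.50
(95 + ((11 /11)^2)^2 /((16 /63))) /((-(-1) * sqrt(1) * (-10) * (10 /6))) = -4749 /800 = -5.94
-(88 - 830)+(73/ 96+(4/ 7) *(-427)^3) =-4270803191/ 96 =-44487533.24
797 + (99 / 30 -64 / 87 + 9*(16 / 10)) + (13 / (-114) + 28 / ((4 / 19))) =946.85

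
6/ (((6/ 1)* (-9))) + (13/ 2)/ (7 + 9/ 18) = 0.76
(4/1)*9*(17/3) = 204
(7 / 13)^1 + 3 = 3.54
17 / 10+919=9207 / 10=920.70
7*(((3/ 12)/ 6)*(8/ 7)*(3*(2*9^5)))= 118098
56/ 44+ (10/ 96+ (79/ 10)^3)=32631449/ 66000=494.42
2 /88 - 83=-3651 /44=-82.98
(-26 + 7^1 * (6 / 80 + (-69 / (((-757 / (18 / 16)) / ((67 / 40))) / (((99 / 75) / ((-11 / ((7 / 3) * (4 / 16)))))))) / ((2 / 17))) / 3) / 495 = -1262722477 / 23981760000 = -0.05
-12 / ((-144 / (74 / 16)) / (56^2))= 3626 / 3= 1208.67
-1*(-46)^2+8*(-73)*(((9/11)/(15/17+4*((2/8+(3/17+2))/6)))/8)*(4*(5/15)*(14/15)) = -590076/275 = -2145.73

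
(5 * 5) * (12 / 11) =27.27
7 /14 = 1 /2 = 0.50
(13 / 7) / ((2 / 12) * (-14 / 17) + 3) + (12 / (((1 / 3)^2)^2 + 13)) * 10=5316321 / 538594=9.87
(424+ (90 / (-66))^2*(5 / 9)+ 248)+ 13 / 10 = 815943 / 1210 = 674.33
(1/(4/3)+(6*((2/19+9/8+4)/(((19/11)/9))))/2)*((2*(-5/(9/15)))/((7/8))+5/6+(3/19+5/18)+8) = -929693035/1152312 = -806.81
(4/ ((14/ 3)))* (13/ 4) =39/ 14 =2.79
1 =1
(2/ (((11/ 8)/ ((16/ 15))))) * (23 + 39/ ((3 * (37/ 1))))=73728/ 2035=36.23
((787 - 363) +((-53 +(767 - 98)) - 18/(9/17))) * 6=6036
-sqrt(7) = -2.65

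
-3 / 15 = -1 / 5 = -0.20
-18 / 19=-0.95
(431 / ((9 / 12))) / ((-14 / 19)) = -16378 / 21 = -779.90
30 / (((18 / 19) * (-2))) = -95 / 6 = -15.83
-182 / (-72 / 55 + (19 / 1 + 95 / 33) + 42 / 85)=-255255 / 29542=-8.64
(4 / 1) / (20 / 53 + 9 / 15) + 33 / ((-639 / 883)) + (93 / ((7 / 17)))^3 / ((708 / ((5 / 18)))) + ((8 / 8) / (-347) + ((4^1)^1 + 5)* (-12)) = 1935107816348561 / 442738124472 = 4370.77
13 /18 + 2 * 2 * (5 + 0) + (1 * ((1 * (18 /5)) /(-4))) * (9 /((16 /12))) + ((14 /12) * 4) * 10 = 22073 /360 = 61.31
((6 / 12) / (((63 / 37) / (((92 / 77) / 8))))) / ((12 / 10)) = 4255 / 116424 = 0.04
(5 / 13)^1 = 5 / 13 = 0.38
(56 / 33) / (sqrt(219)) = 56 * sqrt(219) / 7227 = 0.11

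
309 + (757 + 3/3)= 1067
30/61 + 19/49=2629/2989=0.88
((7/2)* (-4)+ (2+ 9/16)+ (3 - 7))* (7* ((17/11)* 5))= -835.03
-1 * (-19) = 19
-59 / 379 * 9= -1.40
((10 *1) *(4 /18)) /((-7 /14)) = -40 /9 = -4.44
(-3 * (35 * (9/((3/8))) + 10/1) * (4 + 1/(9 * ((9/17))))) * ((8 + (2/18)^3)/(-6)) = 14316.03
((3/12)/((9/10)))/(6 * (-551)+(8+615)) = -5/48294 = -0.00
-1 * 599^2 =-358801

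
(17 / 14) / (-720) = -17 / 10080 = -0.00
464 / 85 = 5.46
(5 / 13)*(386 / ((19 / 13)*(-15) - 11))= -965 / 214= -4.51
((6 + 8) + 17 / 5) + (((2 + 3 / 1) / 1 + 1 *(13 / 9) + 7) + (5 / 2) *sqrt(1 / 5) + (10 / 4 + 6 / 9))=sqrt(5) / 2 + 3061 / 90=35.13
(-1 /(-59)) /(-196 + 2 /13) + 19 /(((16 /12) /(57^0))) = 4281073 /300428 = 14.25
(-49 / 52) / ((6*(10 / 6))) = -49 / 520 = -0.09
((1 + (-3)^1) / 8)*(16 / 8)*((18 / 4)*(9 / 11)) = -81 / 44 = -1.84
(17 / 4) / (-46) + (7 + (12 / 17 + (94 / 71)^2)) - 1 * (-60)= 1093785303 / 15768248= 69.37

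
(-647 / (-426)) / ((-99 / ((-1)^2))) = -647 / 42174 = -0.02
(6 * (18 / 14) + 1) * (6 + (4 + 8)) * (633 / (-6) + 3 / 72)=-463173 / 28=-16541.89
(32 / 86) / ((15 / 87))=464 / 215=2.16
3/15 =1/5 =0.20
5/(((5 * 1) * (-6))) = -1/6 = -0.17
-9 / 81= -1 / 9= -0.11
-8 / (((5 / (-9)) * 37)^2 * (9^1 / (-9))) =648 / 34225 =0.02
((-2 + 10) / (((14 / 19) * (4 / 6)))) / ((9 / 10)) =380 / 21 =18.10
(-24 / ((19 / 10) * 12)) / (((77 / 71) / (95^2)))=-674500 / 77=-8759.74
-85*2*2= -340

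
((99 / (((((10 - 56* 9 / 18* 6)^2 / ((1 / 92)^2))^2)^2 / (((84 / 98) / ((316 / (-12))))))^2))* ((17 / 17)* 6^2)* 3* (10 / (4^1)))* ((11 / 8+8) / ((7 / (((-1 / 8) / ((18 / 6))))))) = -27064125 / 68038842778511780272459535816497277596290302156880175240603761546880876544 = -0.00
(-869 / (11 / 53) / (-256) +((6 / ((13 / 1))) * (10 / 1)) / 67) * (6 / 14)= 10986711 / 1560832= 7.04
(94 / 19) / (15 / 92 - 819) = -8648 / 1431327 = -0.01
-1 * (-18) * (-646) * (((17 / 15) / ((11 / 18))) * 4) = -4744224 / 55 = -86258.62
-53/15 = -3.53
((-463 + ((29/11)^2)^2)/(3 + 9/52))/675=-105239368/543547125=-0.19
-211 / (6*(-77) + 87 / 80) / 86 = 8440 / 1585539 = 0.01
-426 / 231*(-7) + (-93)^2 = 95281 / 11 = 8661.91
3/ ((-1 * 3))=-1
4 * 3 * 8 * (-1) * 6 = -576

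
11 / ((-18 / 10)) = -55 / 9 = -6.11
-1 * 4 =-4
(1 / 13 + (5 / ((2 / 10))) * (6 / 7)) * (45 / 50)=19.35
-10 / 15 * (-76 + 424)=-232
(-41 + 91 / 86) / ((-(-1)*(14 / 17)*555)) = -3893 / 44548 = -0.09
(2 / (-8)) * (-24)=6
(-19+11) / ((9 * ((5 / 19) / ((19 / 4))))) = -722 / 45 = -16.04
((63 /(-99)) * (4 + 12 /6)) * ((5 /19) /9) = -70 /627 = -0.11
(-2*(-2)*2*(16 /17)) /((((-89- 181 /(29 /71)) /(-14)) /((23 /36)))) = 0.13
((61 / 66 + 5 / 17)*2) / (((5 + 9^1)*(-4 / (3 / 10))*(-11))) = 0.00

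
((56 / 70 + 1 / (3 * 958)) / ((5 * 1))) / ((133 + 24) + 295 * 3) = 11501 / 74867700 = 0.00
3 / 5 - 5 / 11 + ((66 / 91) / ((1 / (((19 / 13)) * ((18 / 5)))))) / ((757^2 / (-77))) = 772031036 / 5326490455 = 0.14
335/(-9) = -335/9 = -37.22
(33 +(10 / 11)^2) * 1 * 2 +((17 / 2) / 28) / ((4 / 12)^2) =476929 / 6776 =70.39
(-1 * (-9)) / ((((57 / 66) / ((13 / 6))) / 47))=1061.21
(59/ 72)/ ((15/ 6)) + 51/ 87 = 4771/ 5220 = 0.91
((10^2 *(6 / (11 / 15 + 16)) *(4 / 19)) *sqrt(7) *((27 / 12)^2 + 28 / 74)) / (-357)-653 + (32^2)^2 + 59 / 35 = 36677364 / 35-2415750 *sqrt(7) / 20997907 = 1047924.38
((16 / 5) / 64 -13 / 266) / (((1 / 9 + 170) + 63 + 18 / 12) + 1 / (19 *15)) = 27 / 5616674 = 0.00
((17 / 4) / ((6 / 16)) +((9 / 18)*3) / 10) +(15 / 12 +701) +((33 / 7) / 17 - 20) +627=1321.01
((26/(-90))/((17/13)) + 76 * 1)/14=57971/10710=5.41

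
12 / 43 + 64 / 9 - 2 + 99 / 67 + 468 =12312847 / 25929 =474.87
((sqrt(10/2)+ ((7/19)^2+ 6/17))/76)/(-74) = -sqrt(5)/5624 -2999/34514488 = -0.00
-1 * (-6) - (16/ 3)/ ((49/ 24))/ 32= 290/ 49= 5.92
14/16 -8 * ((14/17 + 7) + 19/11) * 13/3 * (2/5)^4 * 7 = -163972249/2805000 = -58.46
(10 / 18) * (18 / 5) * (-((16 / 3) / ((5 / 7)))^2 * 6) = -50176 / 75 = -669.01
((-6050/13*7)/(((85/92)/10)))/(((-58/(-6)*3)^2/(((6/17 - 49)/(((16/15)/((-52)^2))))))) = 1256641386000/243049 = 5170321.15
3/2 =1.50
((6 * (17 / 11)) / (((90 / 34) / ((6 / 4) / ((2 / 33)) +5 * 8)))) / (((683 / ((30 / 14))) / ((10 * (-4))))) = -28.47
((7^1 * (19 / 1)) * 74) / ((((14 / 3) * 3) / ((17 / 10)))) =11951 / 10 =1195.10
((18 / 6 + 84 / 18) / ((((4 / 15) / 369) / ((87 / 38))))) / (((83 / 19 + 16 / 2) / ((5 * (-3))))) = -11075535 / 376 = -29456.21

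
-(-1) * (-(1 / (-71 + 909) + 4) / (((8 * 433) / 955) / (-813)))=2603319495 / 2902832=896.82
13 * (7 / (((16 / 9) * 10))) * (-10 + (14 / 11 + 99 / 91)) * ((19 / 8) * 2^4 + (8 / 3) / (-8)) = -2592333 / 1760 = -1472.92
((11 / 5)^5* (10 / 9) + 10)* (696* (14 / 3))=1228887296 / 5625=218468.85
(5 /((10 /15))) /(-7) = -15 /14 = -1.07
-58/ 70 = -29/ 35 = -0.83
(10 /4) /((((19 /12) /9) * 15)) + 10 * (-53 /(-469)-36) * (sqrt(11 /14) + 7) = -3196684 /1273-84155 * sqrt(154) /3283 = -2829.25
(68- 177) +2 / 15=-1633 / 15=-108.87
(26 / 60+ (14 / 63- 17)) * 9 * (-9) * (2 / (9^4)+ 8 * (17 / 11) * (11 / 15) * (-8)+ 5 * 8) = -43070.48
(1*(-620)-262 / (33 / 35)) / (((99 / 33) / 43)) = -1274090 / 99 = -12869.60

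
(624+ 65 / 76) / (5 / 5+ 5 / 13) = 617357 / 1368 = 451.28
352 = 352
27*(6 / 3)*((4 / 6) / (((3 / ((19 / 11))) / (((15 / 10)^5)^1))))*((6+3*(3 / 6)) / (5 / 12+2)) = 623295 / 1276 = 488.48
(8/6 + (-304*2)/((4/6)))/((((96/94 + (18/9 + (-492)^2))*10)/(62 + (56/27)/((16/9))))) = -12166279/511971750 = -0.02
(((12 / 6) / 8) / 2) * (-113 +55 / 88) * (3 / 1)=-2697 / 64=-42.14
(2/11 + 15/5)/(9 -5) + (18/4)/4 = 169/88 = 1.92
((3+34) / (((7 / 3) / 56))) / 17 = 888 / 17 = 52.24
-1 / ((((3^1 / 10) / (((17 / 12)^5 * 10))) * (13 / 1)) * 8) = -35496425 / 19408896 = -1.83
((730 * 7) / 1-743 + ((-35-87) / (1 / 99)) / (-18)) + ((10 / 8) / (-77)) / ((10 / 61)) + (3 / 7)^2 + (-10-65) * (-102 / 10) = 5803.08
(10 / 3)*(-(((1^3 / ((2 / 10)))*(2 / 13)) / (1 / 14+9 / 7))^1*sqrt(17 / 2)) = -700*sqrt(34) / 741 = -5.51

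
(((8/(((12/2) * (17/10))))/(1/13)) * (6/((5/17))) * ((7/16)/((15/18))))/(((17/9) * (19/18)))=88452/1615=54.77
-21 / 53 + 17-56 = -2088 / 53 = -39.40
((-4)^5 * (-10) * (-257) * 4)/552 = -1315840/69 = -19070.14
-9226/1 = -9226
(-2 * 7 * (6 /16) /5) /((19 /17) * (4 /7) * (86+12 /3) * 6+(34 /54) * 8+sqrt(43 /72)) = -0.00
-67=-67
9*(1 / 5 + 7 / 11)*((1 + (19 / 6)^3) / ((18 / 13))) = 423085 / 2376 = 178.07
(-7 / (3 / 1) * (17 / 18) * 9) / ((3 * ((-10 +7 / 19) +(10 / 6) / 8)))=0.70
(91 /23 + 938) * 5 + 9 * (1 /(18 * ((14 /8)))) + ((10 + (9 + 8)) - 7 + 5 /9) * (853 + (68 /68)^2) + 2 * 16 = 32307647 /1449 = 22296.51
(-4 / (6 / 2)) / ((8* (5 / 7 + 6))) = -0.02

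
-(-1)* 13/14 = 13/14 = 0.93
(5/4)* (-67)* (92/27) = -7705/27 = -285.37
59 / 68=0.87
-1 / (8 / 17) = -17 / 8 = -2.12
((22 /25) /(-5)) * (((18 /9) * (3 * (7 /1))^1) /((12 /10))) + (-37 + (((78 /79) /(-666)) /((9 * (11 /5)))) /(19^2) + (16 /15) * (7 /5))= -13058137190 /313395291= -41.67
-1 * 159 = -159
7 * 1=7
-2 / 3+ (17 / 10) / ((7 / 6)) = 83 / 105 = 0.79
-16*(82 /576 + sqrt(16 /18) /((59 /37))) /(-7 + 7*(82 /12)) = -2368*sqrt(2) /14455 - 41 /735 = -0.29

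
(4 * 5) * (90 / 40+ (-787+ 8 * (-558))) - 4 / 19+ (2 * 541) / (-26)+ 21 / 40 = -1037561053 / 9880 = -105016.30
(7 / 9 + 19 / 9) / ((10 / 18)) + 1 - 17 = -54 / 5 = -10.80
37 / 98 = 0.38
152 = 152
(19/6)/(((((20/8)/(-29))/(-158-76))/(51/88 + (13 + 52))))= 124013019/220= 563695.54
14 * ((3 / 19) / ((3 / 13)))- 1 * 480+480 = 182 / 19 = 9.58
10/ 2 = 5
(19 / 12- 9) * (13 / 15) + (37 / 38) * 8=4657 / 3420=1.36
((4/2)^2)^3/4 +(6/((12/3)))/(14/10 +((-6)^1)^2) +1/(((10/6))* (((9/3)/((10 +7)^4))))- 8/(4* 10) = 6253295/374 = 16720.04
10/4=5/2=2.50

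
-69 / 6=-23 / 2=-11.50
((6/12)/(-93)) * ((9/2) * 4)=-3/31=-0.10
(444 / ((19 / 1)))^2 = 197136 / 361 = 546.08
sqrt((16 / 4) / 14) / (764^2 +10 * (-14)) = sqrt(14) / 4084892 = 0.00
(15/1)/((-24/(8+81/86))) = -3845/688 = -5.59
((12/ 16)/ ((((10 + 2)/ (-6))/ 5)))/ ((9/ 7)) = -1.46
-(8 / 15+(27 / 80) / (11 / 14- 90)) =-79369 / 149880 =-0.53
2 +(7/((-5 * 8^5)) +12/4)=819193/163840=5.00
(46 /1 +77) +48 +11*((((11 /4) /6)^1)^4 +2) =193.49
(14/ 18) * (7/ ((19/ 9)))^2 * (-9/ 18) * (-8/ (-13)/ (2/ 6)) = -37044/ 4693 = -7.89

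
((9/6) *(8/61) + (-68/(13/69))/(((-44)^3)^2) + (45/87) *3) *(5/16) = 364711394419695/667493798985728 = 0.55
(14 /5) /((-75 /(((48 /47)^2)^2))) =-24772608 /609960125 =-0.04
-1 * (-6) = 6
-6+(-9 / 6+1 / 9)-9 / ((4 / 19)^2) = -30305 / 144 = -210.45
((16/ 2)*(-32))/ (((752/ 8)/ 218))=-27904/ 47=-593.70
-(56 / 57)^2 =-3136 / 3249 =-0.97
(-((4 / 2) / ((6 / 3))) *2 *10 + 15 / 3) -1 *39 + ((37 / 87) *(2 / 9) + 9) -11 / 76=-2680849 / 59508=-45.05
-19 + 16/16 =-18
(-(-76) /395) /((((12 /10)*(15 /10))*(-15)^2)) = 76 /159975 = 0.00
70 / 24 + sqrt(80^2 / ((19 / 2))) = 35 / 12 + 80* sqrt(38) / 19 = 28.87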